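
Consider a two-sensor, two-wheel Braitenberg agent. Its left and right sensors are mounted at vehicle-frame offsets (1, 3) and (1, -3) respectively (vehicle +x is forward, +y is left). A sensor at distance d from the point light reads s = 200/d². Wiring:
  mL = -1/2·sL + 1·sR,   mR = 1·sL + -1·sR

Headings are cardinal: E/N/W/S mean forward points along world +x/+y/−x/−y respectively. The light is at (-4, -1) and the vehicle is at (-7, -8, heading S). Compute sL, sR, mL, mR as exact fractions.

25/8 2 7/16 9/8

left sensor world pos  = (-4, -9); dL² = 64
right sensor world pos = (-10, -9); dR² = 100
sL = 200/64 = 25/8
sR = 200/100 = 2
mL = -1/2·sL + 1·sR = 7/16
mR = 1·sL + -1·sR = 9/8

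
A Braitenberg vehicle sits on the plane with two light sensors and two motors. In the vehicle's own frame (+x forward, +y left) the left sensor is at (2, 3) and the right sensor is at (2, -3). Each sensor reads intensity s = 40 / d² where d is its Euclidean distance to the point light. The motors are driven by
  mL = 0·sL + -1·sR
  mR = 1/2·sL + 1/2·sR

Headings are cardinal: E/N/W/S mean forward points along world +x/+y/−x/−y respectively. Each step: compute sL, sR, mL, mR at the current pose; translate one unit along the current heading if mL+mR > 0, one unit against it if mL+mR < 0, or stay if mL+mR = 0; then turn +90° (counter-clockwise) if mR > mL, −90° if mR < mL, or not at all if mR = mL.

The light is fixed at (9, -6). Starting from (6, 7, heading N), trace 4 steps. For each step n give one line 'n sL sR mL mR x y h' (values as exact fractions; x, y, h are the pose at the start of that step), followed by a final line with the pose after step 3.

0 40/261 8/45 -8/45 24/145 6 7 N
1 20/53 4/25 -4/25 356/1325 6 6 W
2 40/101 40/149 -40/149 5000/15049 5 6 S
3 1/5 10/17 -10/17 67/170 5 5 E
final 4 5 N

n=0: pose=(6,7,N); sL=40/261, sR=8/45; mL=-8/45, mR=24/145; mL+mR=-16/1305 → advance -1; mR−mL=448/1305 → turn +1·90°
n=1: pose=(6,6,W); sL=20/53, sR=4/25; mL=-4/25, mR=356/1325; mL+mR=144/1325 → advance +1; mR−mL=568/1325 → turn +1·90°
n=2: pose=(5,6,S); sL=40/101, sR=40/149; mL=-40/149, mR=5000/15049; mL+mR=960/15049 → advance +1; mR−mL=9040/15049 → turn +1·90°
n=3: pose=(5,5,E); sL=1/5, sR=10/17; mL=-10/17, mR=67/170; mL+mR=-33/170 → advance -1; mR−mL=167/170 → turn +1·90°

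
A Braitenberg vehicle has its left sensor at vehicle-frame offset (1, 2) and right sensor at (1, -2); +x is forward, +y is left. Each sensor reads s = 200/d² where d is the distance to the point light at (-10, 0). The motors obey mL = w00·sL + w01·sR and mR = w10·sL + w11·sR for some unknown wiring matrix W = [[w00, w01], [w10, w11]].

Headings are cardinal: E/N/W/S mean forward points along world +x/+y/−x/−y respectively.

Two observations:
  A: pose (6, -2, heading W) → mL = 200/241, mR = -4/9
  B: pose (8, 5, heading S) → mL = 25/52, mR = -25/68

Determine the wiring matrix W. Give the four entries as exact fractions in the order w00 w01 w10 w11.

1 0 0 -1/2

obs A: pose=(6,-2,W) → sL=200/241, sR=8/9, mL=200/241, mR=-4/9
obs B: pose=(8,5,S) → sL=25/52, sR=25/34, mL=25/52, mR=-25/68
sensor matrix S = [[200/241, 8/9], [25/52, 25/34]]; det S = 87650/479349
solve [mL_A; mL_B] = S·[w00; w01] and [mR_A; mR_B] = S·[w10; w11]:
  w00 = 1, w01 = 0, w10 = 0, w11 = -1/2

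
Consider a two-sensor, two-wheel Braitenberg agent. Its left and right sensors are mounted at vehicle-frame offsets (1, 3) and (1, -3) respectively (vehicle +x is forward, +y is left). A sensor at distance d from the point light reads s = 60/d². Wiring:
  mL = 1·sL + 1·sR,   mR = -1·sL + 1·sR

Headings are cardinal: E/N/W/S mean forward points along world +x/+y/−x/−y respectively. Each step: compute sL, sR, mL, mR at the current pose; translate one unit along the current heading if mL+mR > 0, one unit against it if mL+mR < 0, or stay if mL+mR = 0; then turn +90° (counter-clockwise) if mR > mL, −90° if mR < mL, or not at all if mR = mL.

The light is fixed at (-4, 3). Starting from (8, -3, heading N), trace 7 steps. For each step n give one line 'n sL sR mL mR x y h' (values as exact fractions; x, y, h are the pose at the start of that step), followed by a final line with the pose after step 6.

0 30/53 6/25 1068/1325 -432/1325 8 -3 N
1 60/173 60/233 24360/40309 -3600/40309 8 -2 E
2 15/73 15/34 1605/2482 585/2482 9 -2 S
3 4/15 20/51 56/85 32/255 9 -3 W
4 30/53 6/25 1068/1325 -432/1325 8 -3 N
5 60/173 60/233 24360/40309 -3600/40309 8 -2 E
6 15/73 15/34 1605/2482 585/2482 9 -2 S
final 9 -3 W

n=0: pose=(8,-3,N); sL=30/53, sR=6/25; mL=1068/1325, mR=-432/1325; mL+mR=12/25 → advance +1; mR−mL=-60/53 → turn -1·90°
n=1: pose=(8,-2,E); sL=60/173, sR=60/233; mL=24360/40309, mR=-3600/40309; mL+mR=120/233 → advance +1; mR−mL=-120/173 → turn -1·90°
n=2: pose=(9,-2,S); sL=15/73, sR=15/34; mL=1605/2482, mR=585/2482; mL+mR=15/17 → advance +1; mR−mL=-30/73 → turn -1·90°
n=3: pose=(9,-3,W); sL=4/15, sR=20/51; mL=56/85, mR=32/255; mL+mR=40/51 → advance +1; mR−mL=-8/15 → turn -1·90°
n=4: pose=(8,-3,N); sL=30/53, sR=6/25; mL=1068/1325, mR=-432/1325; mL+mR=12/25 → advance +1; mR−mL=-60/53 → turn -1·90°
n=5: pose=(8,-2,E); sL=60/173, sR=60/233; mL=24360/40309, mR=-3600/40309; mL+mR=120/233 → advance +1; mR−mL=-120/173 → turn -1·90°
n=6: pose=(9,-2,S); sL=15/73, sR=15/34; mL=1605/2482, mR=585/2482; mL+mR=15/17 → advance +1; mR−mL=-30/73 → turn -1·90°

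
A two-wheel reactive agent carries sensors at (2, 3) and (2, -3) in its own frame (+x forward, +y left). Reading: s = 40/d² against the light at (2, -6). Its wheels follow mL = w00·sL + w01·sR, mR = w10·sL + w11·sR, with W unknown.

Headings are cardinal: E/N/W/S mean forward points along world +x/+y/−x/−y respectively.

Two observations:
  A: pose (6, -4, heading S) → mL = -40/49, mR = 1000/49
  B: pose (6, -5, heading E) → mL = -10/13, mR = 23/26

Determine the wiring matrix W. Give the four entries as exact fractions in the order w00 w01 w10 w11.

obs A: pose=(6,-4,S) → sL=40/49, sR=40, mL=-40/49, mR=1000/49
obs B: pose=(6,-5,E) → sL=10/13, sR=1, mL=-10/13, mR=23/26
sensor matrix S = [[40/49, 40], [10/13, 1]]; det S = -19080/637
solve [mL_A; mL_B] = S·[w00; w01] and [mR_A; mR_B] = S·[w10; w11]:
  w00 = -1, w01 = 0, w10 = 1/2, w11 = 1/2

-1 0 1/2 1/2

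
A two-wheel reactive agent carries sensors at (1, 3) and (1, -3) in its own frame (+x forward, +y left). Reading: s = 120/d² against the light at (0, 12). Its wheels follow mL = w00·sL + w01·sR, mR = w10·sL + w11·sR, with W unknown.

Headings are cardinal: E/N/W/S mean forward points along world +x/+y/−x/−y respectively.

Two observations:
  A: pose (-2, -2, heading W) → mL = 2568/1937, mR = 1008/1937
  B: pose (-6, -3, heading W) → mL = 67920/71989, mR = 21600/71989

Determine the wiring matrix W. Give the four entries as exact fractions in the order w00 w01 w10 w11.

1 1 -1 1

obs A: pose=(-2,-2,W) → sL=60/149, sR=12/13, mL=2568/1937, mR=1008/1937
obs B: pose=(-6,-3,W) → sL=120/373, sR=120/193, mL=67920/71989, mR=21600/71989
sensor matrix S = [[60/149, 12/13], [120/373, 120/193]]; det S = -6497280/139442693
solve [mL_A; mL_B] = S·[w00; w01] and [mR_A; mR_B] = S·[w10; w11]:
  w00 = 1, w01 = 1, w10 = -1, w11 = 1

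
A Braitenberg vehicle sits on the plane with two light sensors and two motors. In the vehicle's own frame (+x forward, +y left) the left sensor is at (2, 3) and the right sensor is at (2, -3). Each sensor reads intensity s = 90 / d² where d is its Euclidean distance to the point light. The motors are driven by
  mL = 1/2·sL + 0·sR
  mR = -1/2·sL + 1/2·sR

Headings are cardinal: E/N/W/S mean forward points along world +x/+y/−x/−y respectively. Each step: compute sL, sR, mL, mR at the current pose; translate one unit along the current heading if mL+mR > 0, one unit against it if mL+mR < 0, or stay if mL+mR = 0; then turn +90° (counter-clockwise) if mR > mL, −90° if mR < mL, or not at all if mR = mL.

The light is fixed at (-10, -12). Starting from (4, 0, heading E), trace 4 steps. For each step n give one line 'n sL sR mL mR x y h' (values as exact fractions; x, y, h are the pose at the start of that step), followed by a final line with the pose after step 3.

0 90/481 90/337 45/481 6480/162097 4 0 E
1 45/212 45/122 45/424 2025/25864 5 0 S
2 90/233 18/73 45/233 -1188/17009 5 -1 W
3 9/29 45/229 9/58 -378/6641 4 -1 N
final 4 0 E

n=0: pose=(4,0,E); sL=90/481, sR=90/337; mL=45/481, mR=6480/162097; mL+mR=45/337 → advance +1; mR−mL=-8685/162097 → turn -1·90°
n=1: pose=(5,0,S); sL=45/212, sR=45/122; mL=45/424, mR=2025/25864; mL+mR=45/244 → advance +1; mR−mL=-90/3233 → turn -1·90°
n=2: pose=(5,-1,W); sL=90/233, sR=18/73; mL=45/233, mR=-1188/17009; mL+mR=9/73 → advance +1; mR−mL=-4473/17009 → turn -1·90°
n=3: pose=(4,-1,N); sL=9/29, sR=45/229; mL=9/58, mR=-378/6641; mL+mR=45/458 → advance +1; mR−mL=-2817/13282 → turn -1·90°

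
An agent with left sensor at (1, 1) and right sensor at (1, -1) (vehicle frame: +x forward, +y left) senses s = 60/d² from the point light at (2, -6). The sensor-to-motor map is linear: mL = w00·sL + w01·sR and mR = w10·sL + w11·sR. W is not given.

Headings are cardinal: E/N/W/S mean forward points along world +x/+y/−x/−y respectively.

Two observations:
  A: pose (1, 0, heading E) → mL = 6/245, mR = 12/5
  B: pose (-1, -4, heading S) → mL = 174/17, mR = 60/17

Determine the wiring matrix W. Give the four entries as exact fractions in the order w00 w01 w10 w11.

1 -1/2 0 1

obs A: pose=(1,0,E) → sL=60/49, sR=12/5, mL=6/245, mR=12/5
obs B: pose=(-1,-4,S) → sL=12, sR=60/17, mL=174/17, mR=60/17
sensor matrix S = [[60/49, 12/5], [12, 60/17]]; det S = -101952/4165
solve [mL_A; mL_B] = S·[w00; w01] and [mR_A; mR_B] = S·[w10; w11]:
  w00 = 1, w01 = -1/2, w10 = 0, w11 = 1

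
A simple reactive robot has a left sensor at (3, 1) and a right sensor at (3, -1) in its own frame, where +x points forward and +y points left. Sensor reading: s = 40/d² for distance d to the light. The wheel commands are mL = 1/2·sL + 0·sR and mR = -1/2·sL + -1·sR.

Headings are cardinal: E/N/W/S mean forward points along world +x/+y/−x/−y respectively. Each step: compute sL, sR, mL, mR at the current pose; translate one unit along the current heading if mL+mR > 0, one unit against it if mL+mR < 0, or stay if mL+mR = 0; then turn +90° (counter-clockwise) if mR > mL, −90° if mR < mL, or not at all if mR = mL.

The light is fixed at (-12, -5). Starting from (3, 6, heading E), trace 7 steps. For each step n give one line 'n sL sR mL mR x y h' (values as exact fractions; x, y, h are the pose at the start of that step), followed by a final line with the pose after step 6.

0 10/117 5/53 5/117 -850/6201 3 6 E
1 40/289 40/233 20/289 -16220/67337 2 6 S
2 20/121 4/29 10/121 -774/3509 2 7 W
3 40/421 40/481 20/421 -26460/202501 3 7 N
4 10/117 5/53 5/117 -850/6201 3 6 E
5 40/289 40/233 20/289 -16220/67337 2 6 S
6 20/121 4/29 10/121 -774/3509 2 7 W
final 3 7 N

n=0: pose=(3,6,E); sL=10/117, sR=5/53; mL=5/117, mR=-850/6201; mL+mR=-5/53 → advance -1; mR−mL=-1115/6201 → turn -1·90°
n=1: pose=(2,6,S); sL=40/289, sR=40/233; mL=20/289, mR=-16220/67337; mL+mR=-40/233 → advance -1; mR−mL=-20880/67337 → turn -1·90°
n=2: pose=(2,7,W); sL=20/121, sR=4/29; mL=10/121, mR=-774/3509; mL+mR=-4/29 → advance -1; mR−mL=-1064/3509 → turn -1·90°
n=3: pose=(3,7,N); sL=40/421, sR=40/481; mL=20/421, mR=-26460/202501; mL+mR=-40/481 → advance -1; mR−mL=-36080/202501 → turn -1·90°
n=4: pose=(3,6,E); sL=10/117, sR=5/53; mL=5/117, mR=-850/6201; mL+mR=-5/53 → advance -1; mR−mL=-1115/6201 → turn -1·90°
n=5: pose=(2,6,S); sL=40/289, sR=40/233; mL=20/289, mR=-16220/67337; mL+mR=-40/233 → advance -1; mR−mL=-20880/67337 → turn -1·90°
n=6: pose=(2,7,W); sL=20/121, sR=4/29; mL=10/121, mR=-774/3509; mL+mR=-4/29 → advance -1; mR−mL=-1064/3509 → turn -1·90°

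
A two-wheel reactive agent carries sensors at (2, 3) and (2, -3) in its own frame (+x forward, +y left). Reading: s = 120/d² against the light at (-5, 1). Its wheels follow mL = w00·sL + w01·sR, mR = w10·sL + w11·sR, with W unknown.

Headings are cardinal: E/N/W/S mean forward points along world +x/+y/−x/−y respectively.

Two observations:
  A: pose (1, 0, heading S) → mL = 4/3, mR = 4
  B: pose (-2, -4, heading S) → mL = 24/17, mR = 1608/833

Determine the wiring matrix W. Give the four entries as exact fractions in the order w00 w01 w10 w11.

obs A: pose=(1,0,S) → sL=4/3, sR=20/3, mL=4/3, mR=4
obs B: pose=(-2,-4,S) → sL=24/17, sR=120/49, mL=24/17, mR=1608/833
sensor matrix S = [[4/3, 20/3], [24/17, 120/49]]; det S = -5120/833
solve [mL_A; mL_B] = S·[w00; w01] and [mR_A; mR_B] = S·[w10; w11]:
  w00 = 1, w01 = 0, w10 = 1/2, w11 = 1/2

1 0 1/2 1/2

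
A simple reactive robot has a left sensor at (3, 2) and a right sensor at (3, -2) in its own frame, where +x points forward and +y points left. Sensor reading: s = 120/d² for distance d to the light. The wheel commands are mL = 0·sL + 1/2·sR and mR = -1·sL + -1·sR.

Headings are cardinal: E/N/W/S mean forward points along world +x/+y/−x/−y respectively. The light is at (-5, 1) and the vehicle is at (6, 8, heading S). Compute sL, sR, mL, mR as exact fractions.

24/37 120/97 60/97 -6768/3589

left sensor world pos  = (8, 5); dL² = 185
right sensor world pos = (4, 5); dR² = 97
sL = 120/185 = 24/37
sR = 120/97 = 120/97
mL = 0·sL + 1/2·sR = 60/97
mR = -1·sL + -1·sR = -6768/3589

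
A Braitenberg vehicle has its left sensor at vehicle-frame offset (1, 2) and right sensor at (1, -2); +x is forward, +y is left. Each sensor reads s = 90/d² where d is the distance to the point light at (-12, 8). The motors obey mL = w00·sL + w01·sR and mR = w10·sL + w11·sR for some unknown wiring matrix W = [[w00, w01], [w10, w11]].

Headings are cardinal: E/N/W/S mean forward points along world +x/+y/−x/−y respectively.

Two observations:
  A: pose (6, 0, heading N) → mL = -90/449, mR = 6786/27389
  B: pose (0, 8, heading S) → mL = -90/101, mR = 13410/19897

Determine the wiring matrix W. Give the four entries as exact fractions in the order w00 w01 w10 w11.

obs A: pose=(6,0,N) → sL=18/61, sR=90/449, mL=-90/449, mR=6786/27389
obs B: pose=(0,8,S) → sL=90/197, sR=90/101, mL=-90/101, mR=13410/19897
sensor matrix S = [[18/61, 90/449], [90/197, 90/101]]; det S = 93389760/544958933
solve [mL_A; mL_B] = S·[w00; w01] and [mR_A; mR_B] = S·[w10; w11]:
  w00 = 0, w01 = -1, w10 = 1/2, w11 = 1/2

0 -1 1/2 1/2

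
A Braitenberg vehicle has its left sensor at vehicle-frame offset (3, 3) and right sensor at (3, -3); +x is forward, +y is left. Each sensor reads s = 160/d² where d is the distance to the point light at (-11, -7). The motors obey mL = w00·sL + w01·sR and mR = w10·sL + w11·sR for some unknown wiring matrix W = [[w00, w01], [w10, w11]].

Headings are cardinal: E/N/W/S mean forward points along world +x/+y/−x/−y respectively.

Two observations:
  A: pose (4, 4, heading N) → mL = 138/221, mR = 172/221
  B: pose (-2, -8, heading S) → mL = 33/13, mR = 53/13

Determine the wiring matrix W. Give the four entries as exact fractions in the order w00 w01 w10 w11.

obs A: pose=(4,4,N) → sL=8/17, sR=4/13, mL=138/221, mR=172/221
obs B: pose=(-2,-8,S) → sL=1, sR=40/13, mL=33/13, mR=53/13
sensor matrix S = [[8/17, 4/13], [1, 40/13]]; det S = 252/221
solve [mL_A; mL_B] = S·[w00; w01] and [mR_A; mR_B] = S·[w10; w11]:
  w00 = 1, w01 = 1/2, w10 = 1, w11 = 1

1 1/2 1 1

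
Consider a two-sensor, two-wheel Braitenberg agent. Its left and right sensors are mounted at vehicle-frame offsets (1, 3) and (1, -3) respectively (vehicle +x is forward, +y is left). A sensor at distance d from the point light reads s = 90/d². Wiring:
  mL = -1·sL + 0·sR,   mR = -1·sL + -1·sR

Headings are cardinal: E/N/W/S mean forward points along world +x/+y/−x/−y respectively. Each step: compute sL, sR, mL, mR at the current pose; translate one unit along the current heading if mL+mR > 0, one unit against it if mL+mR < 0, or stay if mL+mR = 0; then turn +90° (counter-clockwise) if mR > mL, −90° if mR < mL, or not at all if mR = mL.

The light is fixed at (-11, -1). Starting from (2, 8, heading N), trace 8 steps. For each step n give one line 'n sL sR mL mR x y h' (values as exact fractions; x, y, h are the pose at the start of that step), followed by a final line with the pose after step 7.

n=0: pose=(2,8,N); sL=9/20, sR=45/178; mL=-9/20, mR=-1251/1780; mL+mR=-513/445 → advance -1; mR−mL=-45/178 → turn -1·90°
n=1: pose=(2,7,E); sL=90/317, sR=90/221; mL=-90/317, mR=-48420/70057; mL+mR=-68310/70057 → advance -1; mR−mL=-90/221 → turn -1·90°
n=2: pose=(1,7,S); sL=45/137, sR=9/13; mL=-45/137, mR=-1818/1781; mL+mR=-2403/1781 → advance -1; mR−mL=-9/13 → turn -1·90°
n=3: pose=(1,8,W); sL=90/157, sR=18/53; mL=-90/157, mR=-7596/8321; mL+mR=-12366/8321 → advance -1; mR−mL=-18/53 → turn -1·90°
n=4: pose=(2,8,N); sL=9/20, sR=45/178; mL=-9/20, mR=-1251/1780; mL+mR=-513/445 → advance -1; mR−mL=-45/178 → turn -1·90°
n=5: pose=(2,7,E); sL=90/317, sR=90/221; mL=-90/317, mR=-48420/70057; mL+mR=-68310/70057 → advance -1; mR−mL=-90/221 → turn -1·90°
n=6: pose=(1,7,S); sL=45/137, sR=9/13; mL=-45/137, mR=-1818/1781; mL+mR=-2403/1781 → advance -1; mR−mL=-9/13 → turn -1·90°
n=7: pose=(1,8,W); sL=90/157, sR=18/53; mL=-90/157, mR=-7596/8321; mL+mR=-12366/8321 → advance -1; mR−mL=-18/53 → turn -1·90°

0 9/20 45/178 -9/20 -1251/1780 2 8 N
1 90/317 90/221 -90/317 -48420/70057 2 7 E
2 45/137 9/13 -45/137 -1818/1781 1 7 S
3 90/157 18/53 -90/157 -7596/8321 1 8 W
4 9/20 45/178 -9/20 -1251/1780 2 8 N
5 90/317 90/221 -90/317 -48420/70057 2 7 E
6 45/137 9/13 -45/137 -1818/1781 1 7 S
7 90/157 18/53 -90/157 -7596/8321 1 8 W
final 2 8 N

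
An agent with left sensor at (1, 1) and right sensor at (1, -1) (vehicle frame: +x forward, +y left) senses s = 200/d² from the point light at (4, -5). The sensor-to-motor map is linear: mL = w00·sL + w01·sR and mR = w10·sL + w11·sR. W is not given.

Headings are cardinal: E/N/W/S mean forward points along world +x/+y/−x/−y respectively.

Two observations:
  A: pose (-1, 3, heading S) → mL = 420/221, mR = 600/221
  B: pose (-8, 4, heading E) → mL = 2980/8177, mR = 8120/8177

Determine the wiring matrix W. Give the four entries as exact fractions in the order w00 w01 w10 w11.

1 -1/2 1/2 1/2

obs A: pose=(-1,3,S) → sL=40/13, sR=40/17, mL=420/221, mR=600/221
obs B: pose=(-8,4,E) → sL=200/221, sR=40/37, mL=2980/8177, mR=8120/8177
sensor matrix S = [[40/13, 40/17], [200/221, 40/37]]; det S = 12800/10693
solve [mL_A; mL_B] = S·[w00; w01] and [mR_A; mR_B] = S·[w10; w11]:
  w00 = 1, w01 = -1/2, w10 = 1/2, w11 = 1/2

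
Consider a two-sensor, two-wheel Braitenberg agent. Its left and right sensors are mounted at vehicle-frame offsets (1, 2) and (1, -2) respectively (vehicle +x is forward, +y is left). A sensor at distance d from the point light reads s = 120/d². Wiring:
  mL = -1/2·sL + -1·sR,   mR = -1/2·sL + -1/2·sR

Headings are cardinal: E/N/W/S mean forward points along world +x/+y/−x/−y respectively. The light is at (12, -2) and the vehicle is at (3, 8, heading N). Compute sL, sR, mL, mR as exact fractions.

60/121 12/17 -1962/2057 -1236/2057

left sensor world pos  = (1, 9); dL² = 242
right sensor world pos = (5, 9); dR² = 170
sL = 120/242 = 60/121
sR = 120/170 = 12/17
mL = -1/2·sL + -1·sR = -1962/2057
mR = -1/2·sL + -1/2·sR = -1236/2057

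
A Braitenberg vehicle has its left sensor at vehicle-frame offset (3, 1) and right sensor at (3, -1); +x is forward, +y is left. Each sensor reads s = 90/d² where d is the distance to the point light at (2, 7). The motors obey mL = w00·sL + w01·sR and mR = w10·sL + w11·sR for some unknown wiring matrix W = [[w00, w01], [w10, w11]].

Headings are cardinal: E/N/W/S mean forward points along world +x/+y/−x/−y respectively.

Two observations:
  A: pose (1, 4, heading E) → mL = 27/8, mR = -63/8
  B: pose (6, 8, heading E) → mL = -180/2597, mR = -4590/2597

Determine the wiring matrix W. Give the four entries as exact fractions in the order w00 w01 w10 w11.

1/2 -1/2 -1/2 -1/2

obs A: pose=(1,4,E) → sL=45/4, sR=9/2, mL=27/8, mR=-63/8
obs B: pose=(6,8,E) → sL=90/53, sR=90/49, mL=-180/2597, mR=-4590/2597
sensor matrix S = [[45/4, 9/2], [90/53, 90/49]]; det S = 67635/5194
solve [mL_A; mL_B] = S·[w00; w01] and [mR_A; mR_B] = S·[w10; w11]:
  w00 = 1/2, w01 = -1/2, w10 = -1/2, w11 = -1/2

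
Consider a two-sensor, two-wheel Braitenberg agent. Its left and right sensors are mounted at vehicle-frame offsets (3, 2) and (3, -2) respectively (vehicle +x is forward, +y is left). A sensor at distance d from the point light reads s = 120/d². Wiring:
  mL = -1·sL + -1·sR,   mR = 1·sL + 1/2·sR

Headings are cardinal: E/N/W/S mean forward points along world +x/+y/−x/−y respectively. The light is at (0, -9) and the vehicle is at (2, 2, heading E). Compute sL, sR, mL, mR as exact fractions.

60/97 60/53 -9000/5141 6090/5141

left sensor world pos  = (5, 4); dL² = 194
right sensor world pos = (5, 0); dR² = 106
sL = 120/194 = 60/97
sR = 120/106 = 60/53
mL = -1·sL + -1·sR = -9000/5141
mR = 1·sL + 1/2·sR = 6090/5141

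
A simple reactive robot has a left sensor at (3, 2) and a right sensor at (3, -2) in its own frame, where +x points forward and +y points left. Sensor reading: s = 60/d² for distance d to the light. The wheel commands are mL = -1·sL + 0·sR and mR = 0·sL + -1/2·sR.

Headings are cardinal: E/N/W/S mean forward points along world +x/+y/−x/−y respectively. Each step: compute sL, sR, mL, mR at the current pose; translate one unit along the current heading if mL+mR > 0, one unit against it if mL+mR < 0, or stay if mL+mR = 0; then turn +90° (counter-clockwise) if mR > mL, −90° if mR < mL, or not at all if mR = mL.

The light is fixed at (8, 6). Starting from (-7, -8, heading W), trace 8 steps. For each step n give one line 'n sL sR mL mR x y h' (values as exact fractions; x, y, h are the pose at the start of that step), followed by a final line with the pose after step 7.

n=0: pose=(-7,-8,W); sL=3/29, sR=5/39; mL=-3/29, mR=-5/78; mL+mR=-379/2262 → advance -1; mR−mL=89/2262 → turn +1·90°
n=1: pose=(-6,-8,S); sL=60/433, sR=12/109; mL=-60/433, mR=-6/109; mL+mR=-9138/47197 → advance -1; mR−mL=3942/47197 → turn +1·90°
n=2: pose=(-6,-7,E); sL=30/121, sR=30/173; mL=-30/121, mR=-15/173; mL+mR=-7005/20933 → advance -1; mR−mL=3375/20933 → turn +1·90°
n=3: pose=(-7,-7,N); sL=60/389, sR=60/269; mL=-60/389, mR=-30/269; mL+mR=-27810/104641 → advance -1; mR−mL=4470/104641 → turn +1·90°
n=4: pose=(-7,-8,W); sL=3/29, sR=5/39; mL=-3/29, mR=-5/78; mL+mR=-379/2262 → advance -1; mR−mL=89/2262 → turn +1·90°
n=5: pose=(-6,-8,S); sL=60/433, sR=12/109; mL=-60/433, mR=-6/109; mL+mR=-9138/47197 → advance -1; mR−mL=3942/47197 → turn +1·90°
n=6: pose=(-6,-7,E); sL=30/121, sR=30/173; mL=-30/121, mR=-15/173; mL+mR=-7005/20933 → advance -1; mR−mL=3375/20933 → turn +1·90°
n=7: pose=(-7,-7,N); sL=60/389, sR=60/269; mL=-60/389, mR=-30/269; mL+mR=-27810/104641 → advance -1; mR−mL=4470/104641 → turn +1·90°

0 3/29 5/39 -3/29 -5/78 -7 -8 W
1 60/433 12/109 -60/433 -6/109 -6 -8 S
2 30/121 30/173 -30/121 -15/173 -6 -7 E
3 60/389 60/269 -60/389 -30/269 -7 -7 N
4 3/29 5/39 -3/29 -5/78 -7 -8 W
5 60/433 12/109 -60/433 -6/109 -6 -8 S
6 30/121 30/173 -30/121 -15/173 -6 -7 E
7 60/389 60/269 -60/389 -30/269 -7 -7 N
final -7 -8 W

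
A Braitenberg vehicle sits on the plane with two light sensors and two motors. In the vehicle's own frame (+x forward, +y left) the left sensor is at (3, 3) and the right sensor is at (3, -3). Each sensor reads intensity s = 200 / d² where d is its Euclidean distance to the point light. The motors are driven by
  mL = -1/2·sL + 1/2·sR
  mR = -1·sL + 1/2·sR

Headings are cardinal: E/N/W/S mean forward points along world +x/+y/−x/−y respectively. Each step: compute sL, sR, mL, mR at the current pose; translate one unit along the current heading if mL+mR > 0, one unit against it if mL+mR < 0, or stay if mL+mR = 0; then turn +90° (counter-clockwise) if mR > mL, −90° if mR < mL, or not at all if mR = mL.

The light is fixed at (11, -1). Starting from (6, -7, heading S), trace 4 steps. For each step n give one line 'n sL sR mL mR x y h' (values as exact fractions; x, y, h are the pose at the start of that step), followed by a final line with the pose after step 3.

0 40/17 40/29 -240/493 -820/493 6 -7 S
1 25/16 50/17 375/544 -25/272 6 -6 W
2 40/17 200/13 1440/221 1180/221 5 -6 N
3 20 100/29 -240/29 -530/29 5 -5 E
final 4 -5 S

n=0: pose=(6,-7,S); sL=40/17, sR=40/29; mL=-240/493, mR=-820/493; mL+mR=-1060/493 → advance -1; mR−mL=-20/17 → turn -1·90°
n=1: pose=(6,-6,W); sL=25/16, sR=50/17; mL=375/544, mR=-25/272; mL+mR=325/544 → advance +1; mR−mL=-25/32 → turn -1·90°
n=2: pose=(5,-6,N); sL=40/17, sR=200/13; mL=1440/221, mR=1180/221; mL+mR=2620/221 → advance +1; mR−mL=-20/17 → turn -1·90°
n=3: pose=(5,-5,E); sL=20, sR=100/29; mL=-240/29, mR=-530/29; mL+mR=-770/29 → advance -1; mR−mL=-10 → turn -1·90°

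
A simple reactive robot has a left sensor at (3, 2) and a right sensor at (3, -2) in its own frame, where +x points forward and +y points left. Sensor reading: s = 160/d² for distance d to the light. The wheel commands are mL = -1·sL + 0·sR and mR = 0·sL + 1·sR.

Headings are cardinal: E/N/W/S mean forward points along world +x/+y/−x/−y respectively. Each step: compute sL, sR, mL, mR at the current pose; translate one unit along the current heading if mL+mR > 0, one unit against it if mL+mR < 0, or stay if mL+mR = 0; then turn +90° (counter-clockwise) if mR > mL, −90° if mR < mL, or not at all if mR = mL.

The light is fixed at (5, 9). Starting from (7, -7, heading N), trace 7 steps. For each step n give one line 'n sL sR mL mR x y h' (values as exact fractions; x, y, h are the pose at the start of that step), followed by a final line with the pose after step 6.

n=0: pose=(7,-7,N); sL=160/169, sR=32/37; mL=-160/169, mR=32/37; mL+mR=-512/6253 → advance -1; mR−mL=11328/6253 → turn +1·90°
n=1: pose=(7,-8,W); sL=80/181, sR=80/113; mL=-80/181, mR=80/113; mL+mR=5440/20453 → advance +1; mR−mL=23520/20453 → turn +1·90°
n=2: pose=(6,-8,S); sL=160/409, sR=160/401; mL=-160/409, mR=160/401; mL+mR=1280/164009 → advance +1; mR−mL=129600/164009 → turn +1·90°
n=3: pose=(6,-9,E); sL=10/17, sR=5/13; mL=-10/17, mR=5/13; mL+mR=-45/221 → advance -1; mR−mL=215/221 → turn +1·90°
n=4: pose=(5,-9,N); sL=160/229, sR=160/229; mL=-160/229, mR=160/229; mL+mR=0 → advance +0; mR−mL=320/229 → turn +1·90°
n=5: pose=(5,-9,W); sL=160/409, sR=32/53; mL=-160/409, mR=32/53; mL+mR=4608/21677 → advance +1; mR−mL=21568/21677 → turn +1·90°
n=6: pose=(4,-9,S); sL=80/221, sR=16/45; mL=-80/221, mR=16/45; mL+mR=-64/9945 → advance -1; mR−mL=7136/9945 → turn +1·90°

0 160/169 32/37 -160/169 32/37 7 -7 N
1 80/181 80/113 -80/181 80/113 7 -8 W
2 160/409 160/401 -160/409 160/401 6 -8 S
3 10/17 5/13 -10/17 5/13 6 -9 E
4 160/229 160/229 -160/229 160/229 5 -9 N
5 160/409 32/53 -160/409 32/53 5 -9 W
6 80/221 16/45 -80/221 16/45 4 -9 S
final 4 -8 E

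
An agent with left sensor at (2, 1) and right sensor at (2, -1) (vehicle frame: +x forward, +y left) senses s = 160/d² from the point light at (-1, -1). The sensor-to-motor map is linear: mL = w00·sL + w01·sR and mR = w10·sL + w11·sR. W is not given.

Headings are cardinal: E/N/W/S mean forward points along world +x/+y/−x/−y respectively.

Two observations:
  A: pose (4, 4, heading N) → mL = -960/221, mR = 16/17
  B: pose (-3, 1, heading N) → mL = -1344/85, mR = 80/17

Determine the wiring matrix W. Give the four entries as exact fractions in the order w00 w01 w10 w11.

-1 -1 0 1/2

obs A: pose=(4,4,N) → sL=32/13, sR=32/17, mL=-960/221, mR=16/17
obs B: pose=(-3,1,N) → sL=32/5, sR=160/17, mL=-1344/85, mR=80/17
sensor matrix S = [[32/13, 32/17], [32/5, 160/17]]; det S = 12288/1105
solve [mL_A; mL_B] = S·[w00; w01] and [mR_A; mR_B] = S·[w10; w11]:
  w00 = -1, w01 = -1, w10 = 0, w11 = 1/2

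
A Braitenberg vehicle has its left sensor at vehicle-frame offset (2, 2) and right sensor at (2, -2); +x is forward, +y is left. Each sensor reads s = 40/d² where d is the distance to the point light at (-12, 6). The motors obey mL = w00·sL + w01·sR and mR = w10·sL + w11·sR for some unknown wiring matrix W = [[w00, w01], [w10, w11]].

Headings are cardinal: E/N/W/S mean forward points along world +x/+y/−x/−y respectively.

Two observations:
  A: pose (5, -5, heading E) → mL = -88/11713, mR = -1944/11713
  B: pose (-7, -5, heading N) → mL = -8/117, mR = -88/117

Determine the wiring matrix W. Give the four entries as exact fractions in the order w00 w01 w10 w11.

-1/2 1/2 -1 -1

obs A: pose=(5,-5,E) → sL=20/221, sR=4/53, mL=-88/11713, mR=-1944/11713
obs B: pose=(-7,-5,N) → sL=4/9, sR=4/13, mL=-8/117, mR=-88/117
sensor matrix S = [[20/221, 4/53], [4/9, 4/13]]; det S = -7808/1370421
solve [mL_A; mL_B] = S·[w00; w01] and [mR_A; mR_B] = S·[w10; w11]:
  w00 = -1/2, w01 = 1/2, w10 = -1, w11 = -1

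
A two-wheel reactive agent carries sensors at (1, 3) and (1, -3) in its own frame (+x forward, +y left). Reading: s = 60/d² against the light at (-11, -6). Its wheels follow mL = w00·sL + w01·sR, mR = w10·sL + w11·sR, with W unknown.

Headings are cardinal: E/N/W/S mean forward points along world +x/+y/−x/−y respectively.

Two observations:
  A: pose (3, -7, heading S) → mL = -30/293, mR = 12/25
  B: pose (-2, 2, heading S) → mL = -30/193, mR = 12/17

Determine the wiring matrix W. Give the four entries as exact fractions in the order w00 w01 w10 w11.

obs A: pose=(3,-7,S) → sL=60/293, sR=12/25, mL=-30/293, mR=12/25
obs B: pose=(-2,2,S) → sL=60/193, sR=12/17, mL=-30/193, mR=12/17
sensor matrix S = [[60/293, 12/25], [60/193, 12/17]]; det S = -22464/4806665
solve [mL_A; mL_B] = S·[w00; w01] and [mR_A; mR_B] = S·[w10; w11]:
  w00 = -1/2, w01 = 0, w10 = 0, w11 = 1

-1/2 0 0 1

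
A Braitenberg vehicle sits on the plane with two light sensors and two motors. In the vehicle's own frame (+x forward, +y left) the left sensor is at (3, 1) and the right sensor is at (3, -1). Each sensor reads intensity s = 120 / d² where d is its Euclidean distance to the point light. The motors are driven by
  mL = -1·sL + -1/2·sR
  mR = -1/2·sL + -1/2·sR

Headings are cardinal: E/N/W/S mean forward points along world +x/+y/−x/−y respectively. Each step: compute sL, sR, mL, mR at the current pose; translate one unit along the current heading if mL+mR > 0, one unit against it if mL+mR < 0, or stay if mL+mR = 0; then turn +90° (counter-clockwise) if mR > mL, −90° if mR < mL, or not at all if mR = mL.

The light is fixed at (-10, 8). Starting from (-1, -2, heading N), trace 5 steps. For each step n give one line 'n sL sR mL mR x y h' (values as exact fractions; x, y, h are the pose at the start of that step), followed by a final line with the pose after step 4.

n=0: pose=(-1,-2,N); sL=120/113, sR=120/149; mL=-24660/16837, mR=-15720/16837; mL+mR=-40380/16837 → advance -1; mR−mL=60/113 → turn +1·90°
n=1: pose=(-1,-3,W); sL=2/3, sR=15/17; mL=-113/102, mR=-79/102; mL+mR=-32/17 → advance -1; mR−mL=1/3 → turn +1·90°
n=2: pose=(0,-3,S); sL=120/317, sR=120/277; mL=-52260/87809, mR=-35640/87809; mL+mR=-87900/87809 → advance -1; mR−mL=60/317 → turn +1·90°
n=3: pose=(0,-2,E); sL=12/25, sR=12/29; mL=-498/725, mR=-324/725; mL+mR=-822/725 → advance -1; mR−mL=6/25 → turn +1·90°
n=4: pose=(-1,-2,N); sL=120/113, sR=120/149; mL=-24660/16837, mR=-15720/16837; mL+mR=-40380/16837 → advance -1; mR−mL=60/113 → turn +1·90°

0 120/113 120/149 -24660/16837 -15720/16837 -1 -2 N
1 2/3 15/17 -113/102 -79/102 -1 -3 W
2 120/317 120/277 -52260/87809 -35640/87809 0 -3 S
3 12/25 12/29 -498/725 -324/725 0 -2 E
4 120/113 120/149 -24660/16837 -15720/16837 -1 -2 N
final -1 -3 W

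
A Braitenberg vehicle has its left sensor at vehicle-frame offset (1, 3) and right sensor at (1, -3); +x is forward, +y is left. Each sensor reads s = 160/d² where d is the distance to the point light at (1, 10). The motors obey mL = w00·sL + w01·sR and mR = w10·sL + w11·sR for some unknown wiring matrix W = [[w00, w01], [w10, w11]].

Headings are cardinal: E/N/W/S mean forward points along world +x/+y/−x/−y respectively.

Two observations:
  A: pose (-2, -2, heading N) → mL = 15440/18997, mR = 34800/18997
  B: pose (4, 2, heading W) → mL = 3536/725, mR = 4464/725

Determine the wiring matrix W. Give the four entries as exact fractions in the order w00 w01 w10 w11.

obs A: pose=(-2,-2,N) → sL=160/157, sR=160/121, mL=15440/18997, mR=34800/18997
obs B: pose=(4,2,W) → sL=32/25, sR=160/29, mL=3536/725, mR=4464/725
sensor matrix S = [[160/157, 160/121], [32/25, 160/29]]; det S = 10825728/2754565
solve [mL_A; mL_B] = S·[w00; w01] and [mR_A; mR_B] = S·[w10; w11]:
  w00 = -1/2, w01 = 1, w10 = 1/2, w11 = 1

-1/2 1 1/2 1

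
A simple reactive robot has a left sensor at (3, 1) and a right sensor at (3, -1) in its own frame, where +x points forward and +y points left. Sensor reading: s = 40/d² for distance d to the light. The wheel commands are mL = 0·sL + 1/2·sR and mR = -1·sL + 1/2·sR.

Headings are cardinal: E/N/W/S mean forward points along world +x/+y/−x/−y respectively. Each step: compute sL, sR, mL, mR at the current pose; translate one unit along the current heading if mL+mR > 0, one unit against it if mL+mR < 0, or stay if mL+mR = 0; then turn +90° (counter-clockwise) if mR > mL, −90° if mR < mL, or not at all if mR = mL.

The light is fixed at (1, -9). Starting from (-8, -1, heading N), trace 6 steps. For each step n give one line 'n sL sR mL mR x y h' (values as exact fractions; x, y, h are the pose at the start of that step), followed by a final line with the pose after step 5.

n=0: pose=(-8,-1,N); sL=40/221, sR=8/37; mL=4/37, mR=-596/8177; mL+mR=288/8177 → advance +1; mR−mL=-40/221 → turn -1·90°
n=1: pose=(-8,0,E); sL=5/17, sR=2/5; mL=1/5, mR=-8/85; mL+mR=9/85 → advance +1; mR−mL=-5/17 → turn -1·90°
n=2: pose=(-7,0,S); sL=8/17, sR=40/117; mL=20/117, mR=-596/1989; mL+mR=-256/1989 → advance -1; mR−mL=-8/17 → turn -1·90°
n=3: pose=(-7,1,W); sL=20/101, sR=20/121; mL=10/121, mR=-1410/12221; mL+mR=-400/12221 → advance -1; mR−mL=-20/101 → turn -1·90°
n=4: pose=(-6,1,N); sL=40/233, sR=8/41; mL=4/41, mR=-708/9553; mL+mR=224/9553 → advance +1; mR−mL=-40/233 → turn -1·90°
n=5: pose=(-6,2,E); sL=1/4, sR=10/29; mL=5/29, mR=-9/116; mL+mR=11/116 → advance +1; mR−mL=-1/4 → turn -1·90°

0 40/221 8/37 4/37 -596/8177 -8 -1 N
1 5/17 2/5 1/5 -8/85 -8 0 E
2 8/17 40/117 20/117 -596/1989 -7 0 S
3 20/101 20/121 10/121 -1410/12221 -7 1 W
4 40/233 8/41 4/41 -708/9553 -6 1 N
5 1/4 10/29 5/29 -9/116 -6 2 E
final -5 2 S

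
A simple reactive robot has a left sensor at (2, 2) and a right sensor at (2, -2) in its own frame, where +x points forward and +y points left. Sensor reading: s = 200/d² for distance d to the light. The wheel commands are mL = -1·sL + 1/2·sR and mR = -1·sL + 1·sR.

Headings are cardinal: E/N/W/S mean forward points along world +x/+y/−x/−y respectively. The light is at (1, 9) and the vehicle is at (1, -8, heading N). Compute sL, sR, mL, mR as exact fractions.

200/229 200/229 -100/229 0

left sensor world pos  = (-1, -6); dL² = 229
right sensor world pos = (3, -6); dR² = 229
sL = 200/229 = 200/229
sR = 200/229 = 200/229
mL = -1·sL + 1/2·sR = -100/229
mR = -1·sL + 1·sR = 0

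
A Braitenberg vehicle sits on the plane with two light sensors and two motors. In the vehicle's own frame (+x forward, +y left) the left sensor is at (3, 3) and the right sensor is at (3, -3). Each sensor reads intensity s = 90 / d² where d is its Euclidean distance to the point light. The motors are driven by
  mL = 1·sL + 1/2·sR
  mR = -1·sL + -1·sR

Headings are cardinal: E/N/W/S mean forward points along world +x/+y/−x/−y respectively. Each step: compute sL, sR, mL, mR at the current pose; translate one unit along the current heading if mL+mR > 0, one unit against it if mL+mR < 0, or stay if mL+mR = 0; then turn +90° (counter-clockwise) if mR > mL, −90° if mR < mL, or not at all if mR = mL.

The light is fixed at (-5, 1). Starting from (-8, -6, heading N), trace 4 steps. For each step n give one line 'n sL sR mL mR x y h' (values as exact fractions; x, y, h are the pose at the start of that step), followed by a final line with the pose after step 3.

n=0: pose=(-8,-6,N); sL=45/26, sR=45/8; mL=945/208, mR=-765/104; mL+mR=-45/16 → advance -1; mR−mL=-2475/208 → turn -1·90°
n=1: pose=(-8,-7,E); sL=18/5, sR=90/121; mL=2403/605, mR=-2628/605; mL+mR=-45/121 → advance -1; mR−mL=-5031/605 → turn -1·90°
n=2: pose=(-9,-7,S); sL=45/61, sR=9/17; mL=2079/2074, mR=-1314/1037; mL+mR=-9/34 → advance -1; mR−mL=-4707/2074 → turn -1·90°
n=3: pose=(-9,-6,W); sL=90/149, sR=18/13; mL=2511/1937, mR=-3852/1937; mL+mR=-9/13 → advance -1; mR−mL=-6363/1937 → turn -1·90°

0 45/26 45/8 945/208 -765/104 -8 -6 N
1 18/5 90/121 2403/605 -2628/605 -8 -7 E
2 45/61 9/17 2079/2074 -1314/1037 -9 -7 S
3 90/149 18/13 2511/1937 -3852/1937 -9 -6 W
final -8 -6 N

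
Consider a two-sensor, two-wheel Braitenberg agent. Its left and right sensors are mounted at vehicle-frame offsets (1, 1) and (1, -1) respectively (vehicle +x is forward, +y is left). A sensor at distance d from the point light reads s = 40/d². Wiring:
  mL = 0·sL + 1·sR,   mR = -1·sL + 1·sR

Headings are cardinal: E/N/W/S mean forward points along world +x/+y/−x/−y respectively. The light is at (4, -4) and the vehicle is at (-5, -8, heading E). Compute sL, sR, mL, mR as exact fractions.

40/73 40/89 40/89 -640/6497

left sensor world pos  = (-4, -7); dL² = 73
right sensor world pos = (-4, -9); dR² = 89
sL = 40/73 = 40/73
sR = 40/89 = 40/89
mL = 0·sL + 1·sR = 40/89
mR = -1·sL + 1·sR = -640/6497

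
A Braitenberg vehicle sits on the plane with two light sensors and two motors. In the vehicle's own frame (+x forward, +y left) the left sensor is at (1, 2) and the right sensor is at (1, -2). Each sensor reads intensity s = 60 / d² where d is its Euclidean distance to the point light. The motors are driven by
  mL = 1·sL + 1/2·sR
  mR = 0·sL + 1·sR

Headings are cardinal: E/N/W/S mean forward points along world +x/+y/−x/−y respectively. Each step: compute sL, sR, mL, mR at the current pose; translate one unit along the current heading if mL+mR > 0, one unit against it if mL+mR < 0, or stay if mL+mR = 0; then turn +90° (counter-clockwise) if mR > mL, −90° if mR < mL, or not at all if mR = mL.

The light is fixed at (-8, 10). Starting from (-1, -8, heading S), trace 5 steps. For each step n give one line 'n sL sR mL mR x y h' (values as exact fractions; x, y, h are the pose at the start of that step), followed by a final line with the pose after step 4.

n=0: pose=(-1,-8,S); sL=30/221, sR=30/193; mL=9105/42653, mR=30/193; mL+mR=15735/42653 → advance +1; mR−mL=-2475/42653 → turn -1·90°
n=1: pose=(-1,-9,W); sL=20/159, sR=12/65; mL=2254/10335, mR=12/65; mL+mR=4162/10335 → advance +1; mR−mL=-346/10335 → turn -1·90°
n=2: pose=(-2,-9,N); sL=3/17, sR=15/97; mL=837/3298, mR=15/97; mL+mR=1347/3298 → advance +1; mR−mL=-327/3298 → turn -1·90°
n=3: pose=(-2,-8,E); sL=12/61, sR=60/449; mL=7218/27389, mR=60/449; mL+mR=10878/27389 → advance +1; mR−mL=-3558/27389 → turn -1·90°
n=4: pose=(-1,-8,S); sL=30/221, sR=30/193; mL=9105/42653, mR=30/193; mL+mR=15735/42653 → advance +1; mR−mL=-2475/42653 → turn -1·90°

0 30/221 30/193 9105/42653 30/193 -1 -8 S
1 20/159 12/65 2254/10335 12/65 -1 -9 W
2 3/17 15/97 837/3298 15/97 -2 -9 N
3 12/61 60/449 7218/27389 60/449 -2 -8 E
4 30/221 30/193 9105/42653 30/193 -1 -8 S
final -1 -9 W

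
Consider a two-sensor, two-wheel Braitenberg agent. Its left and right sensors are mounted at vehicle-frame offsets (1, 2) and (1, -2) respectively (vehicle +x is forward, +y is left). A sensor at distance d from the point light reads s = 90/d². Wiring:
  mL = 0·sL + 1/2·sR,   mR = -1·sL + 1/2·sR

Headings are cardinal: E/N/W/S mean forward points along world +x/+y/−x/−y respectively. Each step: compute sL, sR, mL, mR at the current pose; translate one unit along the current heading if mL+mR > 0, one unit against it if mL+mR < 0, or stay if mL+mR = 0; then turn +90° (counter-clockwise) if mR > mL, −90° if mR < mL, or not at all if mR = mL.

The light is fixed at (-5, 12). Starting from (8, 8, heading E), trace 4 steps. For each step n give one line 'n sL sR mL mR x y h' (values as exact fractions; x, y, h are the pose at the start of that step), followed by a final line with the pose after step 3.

n=0: pose=(8,8,E); sL=9/20, sR=45/116; mL=45/232, mR=-297/1160; mL+mR=-9/145 → advance -1; mR−mL=-9/20 → turn -1·90°
n=1: pose=(7,8,S); sL=90/221, sR=18/25; mL=9/25, mR=-261/5525; mL+mR=1728/5525 → advance +1; mR−mL=-90/221 → turn -1·90°
n=2: pose=(7,7,W); sL=9/17, sR=9/13; mL=9/26, mR=-81/442; mL+mR=36/221 → advance +1; mR−mL=-9/17 → turn -1·90°
n=3: pose=(6,7,N); sL=90/97, sR=18/37; mL=9/37, mR=-2457/3589; mL+mR=-1584/3589 → advance -1; mR−mL=-90/97 → turn -1·90°

0 9/20 45/116 45/232 -297/1160 8 8 E
1 90/221 18/25 9/25 -261/5525 7 8 S
2 9/17 9/13 9/26 -81/442 7 7 W
3 90/97 18/37 9/37 -2457/3589 6 7 N
final 6 6 E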